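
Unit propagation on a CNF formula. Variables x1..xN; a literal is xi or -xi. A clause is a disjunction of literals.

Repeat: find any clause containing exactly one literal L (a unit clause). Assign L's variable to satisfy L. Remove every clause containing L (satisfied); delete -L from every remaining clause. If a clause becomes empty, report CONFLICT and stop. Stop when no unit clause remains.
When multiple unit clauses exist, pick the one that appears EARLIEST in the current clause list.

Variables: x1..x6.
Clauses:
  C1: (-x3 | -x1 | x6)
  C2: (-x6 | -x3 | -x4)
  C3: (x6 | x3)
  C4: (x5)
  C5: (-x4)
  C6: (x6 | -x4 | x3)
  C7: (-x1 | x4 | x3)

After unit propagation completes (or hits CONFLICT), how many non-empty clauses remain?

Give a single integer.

unit clause [5] forces x5=T; simplify:
  satisfied 1 clause(s); 6 remain; assigned so far: [5]
unit clause [-4] forces x4=F; simplify:
  drop 4 from [-1, 4, 3] -> [-1, 3]
  satisfied 3 clause(s); 3 remain; assigned so far: [4, 5]

Answer: 3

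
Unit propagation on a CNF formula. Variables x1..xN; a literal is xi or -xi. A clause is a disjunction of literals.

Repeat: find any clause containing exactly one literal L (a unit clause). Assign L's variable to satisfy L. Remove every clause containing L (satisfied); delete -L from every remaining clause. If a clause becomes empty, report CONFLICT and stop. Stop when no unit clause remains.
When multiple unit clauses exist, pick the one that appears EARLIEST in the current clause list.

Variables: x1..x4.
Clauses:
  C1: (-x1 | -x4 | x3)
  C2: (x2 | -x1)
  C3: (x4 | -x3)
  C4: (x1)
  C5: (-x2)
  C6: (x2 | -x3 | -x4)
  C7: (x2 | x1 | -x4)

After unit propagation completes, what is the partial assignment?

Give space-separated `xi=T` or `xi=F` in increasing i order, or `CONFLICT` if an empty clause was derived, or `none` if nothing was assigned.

Answer: CONFLICT

Derivation:
unit clause [1] forces x1=T; simplify:
  drop -1 from [-1, -4, 3] -> [-4, 3]
  drop -1 from [2, -1] -> [2]
  satisfied 2 clause(s); 5 remain; assigned so far: [1]
unit clause [2] forces x2=T; simplify:
  drop -2 from [-2] -> [] (empty!)
  satisfied 2 clause(s); 3 remain; assigned so far: [1, 2]
CONFLICT (empty clause)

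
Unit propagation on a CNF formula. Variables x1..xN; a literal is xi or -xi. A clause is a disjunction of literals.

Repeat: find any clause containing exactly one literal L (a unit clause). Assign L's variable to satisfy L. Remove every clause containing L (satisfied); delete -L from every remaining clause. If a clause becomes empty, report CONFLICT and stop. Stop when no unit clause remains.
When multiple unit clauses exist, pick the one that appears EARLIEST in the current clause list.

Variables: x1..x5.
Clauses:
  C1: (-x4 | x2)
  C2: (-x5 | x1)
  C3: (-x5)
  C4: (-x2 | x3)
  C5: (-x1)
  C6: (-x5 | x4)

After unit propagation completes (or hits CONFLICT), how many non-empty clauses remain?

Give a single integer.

unit clause [-5] forces x5=F; simplify:
  satisfied 3 clause(s); 3 remain; assigned so far: [5]
unit clause [-1] forces x1=F; simplify:
  satisfied 1 clause(s); 2 remain; assigned so far: [1, 5]

Answer: 2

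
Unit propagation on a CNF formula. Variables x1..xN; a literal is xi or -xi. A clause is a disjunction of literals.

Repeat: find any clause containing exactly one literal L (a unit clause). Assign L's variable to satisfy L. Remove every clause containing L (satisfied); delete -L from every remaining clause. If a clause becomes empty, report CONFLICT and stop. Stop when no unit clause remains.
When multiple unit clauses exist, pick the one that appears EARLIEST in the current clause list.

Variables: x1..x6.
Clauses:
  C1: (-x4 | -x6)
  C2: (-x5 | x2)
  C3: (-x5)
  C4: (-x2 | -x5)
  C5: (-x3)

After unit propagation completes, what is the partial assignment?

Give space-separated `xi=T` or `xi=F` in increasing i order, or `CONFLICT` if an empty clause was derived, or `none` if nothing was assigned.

unit clause [-5] forces x5=F; simplify:
  satisfied 3 clause(s); 2 remain; assigned so far: [5]
unit clause [-3] forces x3=F; simplify:
  satisfied 1 clause(s); 1 remain; assigned so far: [3, 5]

Answer: x3=F x5=F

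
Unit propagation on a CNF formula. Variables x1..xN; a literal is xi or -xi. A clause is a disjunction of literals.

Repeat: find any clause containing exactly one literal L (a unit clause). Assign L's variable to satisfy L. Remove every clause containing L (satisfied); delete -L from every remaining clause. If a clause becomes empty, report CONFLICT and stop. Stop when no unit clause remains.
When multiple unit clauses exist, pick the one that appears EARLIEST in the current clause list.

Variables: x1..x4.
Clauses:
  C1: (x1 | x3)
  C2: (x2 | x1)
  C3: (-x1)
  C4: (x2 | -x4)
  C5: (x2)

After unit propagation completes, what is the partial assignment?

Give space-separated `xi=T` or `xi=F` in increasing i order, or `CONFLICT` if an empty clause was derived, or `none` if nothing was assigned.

Answer: x1=F x2=T x3=T

Derivation:
unit clause [-1] forces x1=F; simplify:
  drop 1 from [1, 3] -> [3]
  drop 1 from [2, 1] -> [2]
  satisfied 1 clause(s); 4 remain; assigned so far: [1]
unit clause [3] forces x3=T; simplify:
  satisfied 1 clause(s); 3 remain; assigned so far: [1, 3]
unit clause [2] forces x2=T; simplify:
  satisfied 3 clause(s); 0 remain; assigned so far: [1, 2, 3]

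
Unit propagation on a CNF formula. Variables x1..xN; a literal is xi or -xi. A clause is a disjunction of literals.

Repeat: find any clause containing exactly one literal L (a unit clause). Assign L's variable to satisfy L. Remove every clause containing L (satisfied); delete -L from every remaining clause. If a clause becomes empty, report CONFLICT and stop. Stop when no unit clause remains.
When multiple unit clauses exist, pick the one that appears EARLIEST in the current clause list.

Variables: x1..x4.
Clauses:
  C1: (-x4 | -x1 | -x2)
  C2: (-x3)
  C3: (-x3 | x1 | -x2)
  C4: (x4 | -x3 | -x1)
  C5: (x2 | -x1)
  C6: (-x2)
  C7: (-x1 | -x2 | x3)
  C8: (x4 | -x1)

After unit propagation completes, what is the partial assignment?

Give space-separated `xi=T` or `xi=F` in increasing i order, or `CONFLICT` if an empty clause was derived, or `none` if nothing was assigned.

Answer: x1=F x2=F x3=F

Derivation:
unit clause [-3] forces x3=F; simplify:
  drop 3 from [-1, -2, 3] -> [-1, -2]
  satisfied 3 clause(s); 5 remain; assigned so far: [3]
unit clause [-2] forces x2=F; simplify:
  drop 2 from [2, -1] -> [-1]
  satisfied 3 clause(s); 2 remain; assigned so far: [2, 3]
unit clause [-1] forces x1=F; simplify:
  satisfied 2 clause(s); 0 remain; assigned so far: [1, 2, 3]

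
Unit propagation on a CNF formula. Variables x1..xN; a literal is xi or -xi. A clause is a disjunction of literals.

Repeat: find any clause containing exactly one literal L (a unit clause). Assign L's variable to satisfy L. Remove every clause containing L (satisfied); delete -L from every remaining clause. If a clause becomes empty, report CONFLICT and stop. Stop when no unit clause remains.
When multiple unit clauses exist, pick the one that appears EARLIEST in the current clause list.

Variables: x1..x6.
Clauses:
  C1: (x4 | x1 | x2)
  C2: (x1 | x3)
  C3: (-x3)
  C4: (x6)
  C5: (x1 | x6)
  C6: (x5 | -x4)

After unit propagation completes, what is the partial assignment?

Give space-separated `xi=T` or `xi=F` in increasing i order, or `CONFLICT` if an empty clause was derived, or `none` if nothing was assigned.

unit clause [-3] forces x3=F; simplify:
  drop 3 from [1, 3] -> [1]
  satisfied 1 clause(s); 5 remain; assigned so far: [3]
unit clause [1] forces x1=T; simplify:
  satisfied 3 clause(s); 2 remain; assigned so far: [1, 3]
unit clause [6] forces x6=T; simplify:
  satisfied 1 clause(s); 1 remain; assigned so far: [1, 3, 6]

Answer: x1=T x3=F x6=T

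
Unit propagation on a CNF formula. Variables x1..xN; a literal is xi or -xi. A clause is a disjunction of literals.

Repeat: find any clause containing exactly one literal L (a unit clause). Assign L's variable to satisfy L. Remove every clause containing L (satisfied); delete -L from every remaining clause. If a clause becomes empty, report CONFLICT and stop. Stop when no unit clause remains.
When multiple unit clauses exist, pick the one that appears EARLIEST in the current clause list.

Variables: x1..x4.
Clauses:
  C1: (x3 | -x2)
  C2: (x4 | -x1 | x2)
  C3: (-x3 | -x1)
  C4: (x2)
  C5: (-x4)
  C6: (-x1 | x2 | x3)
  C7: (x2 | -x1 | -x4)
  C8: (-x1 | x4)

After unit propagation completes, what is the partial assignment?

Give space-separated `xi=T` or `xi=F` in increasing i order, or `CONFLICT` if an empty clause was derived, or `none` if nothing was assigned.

unit clause [2] forces x2=T; simplify:
  drop -2 from [3, -2] -> [3]
  satisfied 4 clause(s); 4 remain; assigned so far: [2]
unit clause [3] forces x3=T; simplify:
  drop -3 from [-3, -1] -> [-1]
  satisfied 1 clause(s); 3 remain; assigned so far: [2, 3]
unit clause [-1] forces x1=F; simplify:
  satisfied 2 clause(s); 1 remain; assigned so far: [1, 2, 3]
unit clause [-4] forces x4=F; simplify:
  satisfied 1 clause(s); 0 remain; assigned so far: [1, 2, 3, 4]

Answer: x1=F x2=T x3=T x4=F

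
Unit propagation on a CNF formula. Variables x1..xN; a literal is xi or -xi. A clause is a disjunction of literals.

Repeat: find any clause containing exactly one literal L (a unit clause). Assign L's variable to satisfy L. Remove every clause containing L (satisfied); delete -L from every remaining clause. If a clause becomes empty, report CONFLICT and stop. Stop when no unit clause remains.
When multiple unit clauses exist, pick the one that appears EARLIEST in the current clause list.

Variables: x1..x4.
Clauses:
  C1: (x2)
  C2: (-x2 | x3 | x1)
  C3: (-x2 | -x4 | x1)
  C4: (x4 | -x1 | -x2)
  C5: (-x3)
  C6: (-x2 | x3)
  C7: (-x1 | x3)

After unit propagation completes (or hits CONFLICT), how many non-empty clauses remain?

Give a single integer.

unit clause [2] forces x2=T; simplify:
  drop -2 from [-2, 3, 1] -> [3, 1]
  drop -2 from [-2, -4, 1] -> [-4, 1]
  drop -2 from [4, -1, -2] -> [4, -1]
  drop -2 from [-2, 3] -> [3]
  satisfied 1 clause(s); 6 remain; assigned so far: [2]
unit clause [-3] forces x3=F; simplify:
  drop 3 from [3, 1] -> [1]
  drop 3 from [3] -> [] (empty!)
  drop 3 from [-1, 3] -> [-1]
  satisfied 1 clause(s); 5 remain; assigned so far: [2, 3]
CONFLICT (empty clause)

Answer: 4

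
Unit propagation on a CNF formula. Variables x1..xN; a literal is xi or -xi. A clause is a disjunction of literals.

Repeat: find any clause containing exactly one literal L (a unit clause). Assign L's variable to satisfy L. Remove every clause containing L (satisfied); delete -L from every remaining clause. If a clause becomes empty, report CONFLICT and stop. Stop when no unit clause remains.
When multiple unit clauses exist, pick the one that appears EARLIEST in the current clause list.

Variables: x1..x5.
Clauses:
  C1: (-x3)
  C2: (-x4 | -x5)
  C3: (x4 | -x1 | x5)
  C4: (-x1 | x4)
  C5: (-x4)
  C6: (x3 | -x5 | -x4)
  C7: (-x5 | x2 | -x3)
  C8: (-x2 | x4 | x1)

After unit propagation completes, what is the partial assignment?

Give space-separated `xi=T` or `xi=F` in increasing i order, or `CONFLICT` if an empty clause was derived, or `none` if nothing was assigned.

unit clause [-3] forces x3=F; simplify:
  drop 3 from [3, -5, -4] -> [-5, -4]
  satisfied 2 clause(s); 6 remain; assigned so far: [3]
unit clause [-4] forces x4=F; simplify:
  drop 4 from [4, -1, 5] -> [-1, 5]
  drop 4 from [-1, 4] -> [-1]
  drop 4 from [-2, 4, 1] -> [-2, 1]
  satisfied 3 clause(s); 3 remain; assigned so far: [3, 4]
unit clause [-1] forces x1=F; simplify:
  drop 1 from [-2, 1] -> [-2]
  satisfied 2 clause(s); 1 remain; assigned so far: [1, 3, 4]
unit clause [-2] forces x2=F; simplify:
  satisfied 1 clause(s); 0 remain; assigned so far: [1, 2, 3, 4]

Answer: x1=F x2=F x3=F x4=F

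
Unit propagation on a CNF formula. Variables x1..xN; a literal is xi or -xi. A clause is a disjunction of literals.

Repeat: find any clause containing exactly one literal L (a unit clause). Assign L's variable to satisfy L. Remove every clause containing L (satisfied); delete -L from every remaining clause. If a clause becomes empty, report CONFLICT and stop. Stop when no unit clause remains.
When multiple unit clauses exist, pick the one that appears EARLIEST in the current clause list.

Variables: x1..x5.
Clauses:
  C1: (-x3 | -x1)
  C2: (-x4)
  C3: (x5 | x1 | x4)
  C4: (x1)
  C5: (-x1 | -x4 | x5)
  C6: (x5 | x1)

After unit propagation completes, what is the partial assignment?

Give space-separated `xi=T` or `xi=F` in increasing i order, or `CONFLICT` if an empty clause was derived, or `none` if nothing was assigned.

Answer: x1=T x3=F x4=F

Derivation:
unit clause [-4] forces x4=F; simplify:
  drop 4 from [5, 1, 4] -> [5, 1]
  satisfied 2 clause(s); 4 remain; assigned so far: [4]
unit clause [1] forces x1=T; simplify:
  drop -1 from [-3, -1] -> [-3]
  satisfied 3 clause(s); 1 remain; assigned so far: [1, 4]
unit clause [-3] forces x3=F; simplify:
  satisfied 1 clause(s); 0 remain; assigned so far: [1, 3, 4]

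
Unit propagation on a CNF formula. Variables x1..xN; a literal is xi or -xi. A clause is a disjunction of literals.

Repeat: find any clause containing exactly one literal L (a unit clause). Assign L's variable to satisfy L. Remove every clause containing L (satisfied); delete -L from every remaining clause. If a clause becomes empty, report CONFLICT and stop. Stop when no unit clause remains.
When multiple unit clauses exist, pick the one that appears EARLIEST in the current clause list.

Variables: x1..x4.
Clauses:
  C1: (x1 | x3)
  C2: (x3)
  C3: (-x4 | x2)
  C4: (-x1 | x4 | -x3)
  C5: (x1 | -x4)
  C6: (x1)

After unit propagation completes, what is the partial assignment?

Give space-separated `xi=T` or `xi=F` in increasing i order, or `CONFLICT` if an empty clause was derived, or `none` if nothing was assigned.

unit clause [3] forces x3=T; simplify:
  drop -3 from [-1, 4, -3] -> [-1, 4]
  satisfied 2 clause(s); 4 remain; assigned so far: [3]
unit clause [1] forces x1=T; simplify:
  drop -1 from [-1, 4] -> [4]
  satisfied 2 clause(s); 2 remain; assigned so far: [1, 3]
unit clause [4] forces x4=T; simplify:
  drop -4 from [-4, 2] -> [2]
  satisfied 1 clause(s); 1 remain; assigned so far: [1, 3, 4]
unit clause [2] forces x2=T; simplify:
  satisfied 1 clause(s); 0 remain; assigned so far: [1, 2, 3, 4]

Answer: x1=T x2=T x3=T x4=T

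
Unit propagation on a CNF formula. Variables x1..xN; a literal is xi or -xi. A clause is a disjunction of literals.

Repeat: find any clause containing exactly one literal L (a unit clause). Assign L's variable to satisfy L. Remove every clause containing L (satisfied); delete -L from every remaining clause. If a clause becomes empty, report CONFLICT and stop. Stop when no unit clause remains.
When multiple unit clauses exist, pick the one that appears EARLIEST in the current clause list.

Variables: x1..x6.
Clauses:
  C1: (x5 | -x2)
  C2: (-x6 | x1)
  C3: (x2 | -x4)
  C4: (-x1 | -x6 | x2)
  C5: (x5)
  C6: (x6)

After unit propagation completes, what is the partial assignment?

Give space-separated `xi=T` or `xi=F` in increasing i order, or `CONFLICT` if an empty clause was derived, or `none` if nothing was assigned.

Answer: x1=T x2=T x5=T x6=T

Derivation:
unit clause [5] forces x5=T; simplify:
  satisfied 2 clause(s); 4 remain; assigned so far: [5]
unit clause [6] forces x6=T; simplify:
  drop -6 from [-6, 1] -> [1]
  drop -6 from [-1, -6, 2] -> [-1, 2]
  satisfied 1 clause(s); 3 remain; assigned so far: [5, 6]
unit clause [1] forces x1=T; simplify:
  drop -1 from [-1, 2] -> [2]
  satisfied 1 clause(s); 2 remain; assigned so far: [1, 5, 6]
unit clause [2] forces x2=T; simplify:
  satisfied 2 clause(s); 0 remain; assigned so far: [1, 2, 5, 6]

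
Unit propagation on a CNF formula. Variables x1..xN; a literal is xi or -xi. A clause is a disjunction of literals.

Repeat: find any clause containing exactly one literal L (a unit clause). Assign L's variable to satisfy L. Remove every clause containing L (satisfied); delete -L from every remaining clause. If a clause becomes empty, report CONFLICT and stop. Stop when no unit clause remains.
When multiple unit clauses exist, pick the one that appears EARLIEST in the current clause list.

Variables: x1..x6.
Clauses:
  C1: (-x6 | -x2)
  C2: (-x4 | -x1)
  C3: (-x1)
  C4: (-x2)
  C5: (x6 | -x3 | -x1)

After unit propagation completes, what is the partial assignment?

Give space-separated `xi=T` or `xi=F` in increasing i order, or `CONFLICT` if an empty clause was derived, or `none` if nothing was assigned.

Answer: x1=F x2=F

Derivation:
unit clause [-1] forces x1=F; simplify:
  satisfied 3 clause(s); 2 remain; assigned so far: [1]
unit clause [-2] forces x2=F; simplify:
  satisfied 2 clause(s); 0 remain; assigned so far: [1, 2]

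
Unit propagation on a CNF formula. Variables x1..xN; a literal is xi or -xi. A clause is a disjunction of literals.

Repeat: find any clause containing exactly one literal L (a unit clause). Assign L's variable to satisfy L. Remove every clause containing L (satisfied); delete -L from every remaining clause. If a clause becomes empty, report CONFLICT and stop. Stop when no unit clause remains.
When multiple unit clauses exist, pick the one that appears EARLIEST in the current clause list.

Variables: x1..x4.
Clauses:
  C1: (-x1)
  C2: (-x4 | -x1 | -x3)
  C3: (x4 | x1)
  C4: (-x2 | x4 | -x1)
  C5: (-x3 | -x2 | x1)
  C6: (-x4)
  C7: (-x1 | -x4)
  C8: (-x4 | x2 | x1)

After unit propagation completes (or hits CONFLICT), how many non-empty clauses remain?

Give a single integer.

Answer: 2

Derivation:
unit clause [-1] forces x1=F; simplify:
  drop 1 from [4, 1] -> [4]
  drop 1 from [-3, -2, 1] -> [-3, -2]
  drop 1 from [-4, 2, 1] -> [-4, 2]
  satisfied 4 clause(s); 4 remain; assigned so far: [1]
unit clause [4] forces x4=T; simplify:
  drop -4 from [-4] -> [] (empty!)
  drop -4 from [-4, 2] -> [2]
  satisfied 1 clause(s); 3 remain; assigned so far: [1, 4]
CONFLICT (empty clause)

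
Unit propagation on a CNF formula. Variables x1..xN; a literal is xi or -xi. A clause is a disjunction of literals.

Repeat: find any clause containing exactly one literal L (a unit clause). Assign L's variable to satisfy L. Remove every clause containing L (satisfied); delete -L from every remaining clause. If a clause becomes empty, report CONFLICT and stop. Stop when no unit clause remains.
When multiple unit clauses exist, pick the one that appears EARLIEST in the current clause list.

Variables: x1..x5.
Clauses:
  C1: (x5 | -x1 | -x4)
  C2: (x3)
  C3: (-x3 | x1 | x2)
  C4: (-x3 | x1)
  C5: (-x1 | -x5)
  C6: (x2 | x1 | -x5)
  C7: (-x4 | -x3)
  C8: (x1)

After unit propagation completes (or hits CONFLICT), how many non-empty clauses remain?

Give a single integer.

unit clause [3] forces x3=T; simplify:
  drop -3 from [-3, 1, 2] -> [1, 2]
  drop -3 from [-3, 1] -> [1]
  drop -3 from [-4, -3] -> [-4]
  satisfied 1 clause(s); 7 remain; assigned so far: [3]
unit clause [1] forces x1=T; simplify:
  drop -1 from [5, -1, -4] -> [5, -4]
  drop -1 from [-1, -5] -> [-5]
  satisfied 4 clause(s); 3 remain; assigned so far: [1, 3]
unit clause [-5] forces x5=F; simplify:
  drop 5 from [5, -4] -> [-4]
  satisfied 1 clause(s); 2 remain; assigned so far: [1, 3, 5]
unit clause [-4] forces x4=F; simplify:
  satisfied 2 clause(s); 0 remain; assigned so far: [1, 3, 4, 5]

Answer: 0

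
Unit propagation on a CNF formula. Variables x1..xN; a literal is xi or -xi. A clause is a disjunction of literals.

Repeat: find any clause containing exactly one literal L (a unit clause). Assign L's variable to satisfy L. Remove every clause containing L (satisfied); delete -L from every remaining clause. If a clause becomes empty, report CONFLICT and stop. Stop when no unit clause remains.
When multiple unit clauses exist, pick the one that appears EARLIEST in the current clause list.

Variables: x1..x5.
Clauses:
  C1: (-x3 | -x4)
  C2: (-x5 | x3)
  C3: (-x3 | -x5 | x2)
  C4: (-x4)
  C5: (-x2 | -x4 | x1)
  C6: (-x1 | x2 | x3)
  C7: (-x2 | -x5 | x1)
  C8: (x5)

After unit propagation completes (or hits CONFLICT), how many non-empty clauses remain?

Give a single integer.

unit clause [-4] forces x4=F; simplify:
  satisfied 3 clause(s); 5 remain; assigned so far: [4]
unit clause [5] forces x5=T; simplify:
  drop -5 from [-5, 3] -> [3]
  drop -5 from [-3, -5, 2] -> [-3, 2]
  drop -5 from [-2, -5, 1] -> [-2, 1]
  satisfied 1 clause(s); 4 remain; assigned so far: [4, 5]
unit clause [3] forces x3=T; simplify:
  drop -3 from [-3, 2] -> [2]
  satisfied 2 clause(s); 2 remain; assigned so far: [3, 4, 5]
unit clause [2] forces x2=T; simplify:
  drop -2 from [-2, 1] -> [1]
  satisfied 1 clause(s); 1 remain; assigned so far: [2, 3, 4, 5]
unit clause [1] forces x1=T; simplify:
  satisfied 1 clause(s); 0 remain; assigned so far: [1, 2, 3, 4, 5]

Answer: 0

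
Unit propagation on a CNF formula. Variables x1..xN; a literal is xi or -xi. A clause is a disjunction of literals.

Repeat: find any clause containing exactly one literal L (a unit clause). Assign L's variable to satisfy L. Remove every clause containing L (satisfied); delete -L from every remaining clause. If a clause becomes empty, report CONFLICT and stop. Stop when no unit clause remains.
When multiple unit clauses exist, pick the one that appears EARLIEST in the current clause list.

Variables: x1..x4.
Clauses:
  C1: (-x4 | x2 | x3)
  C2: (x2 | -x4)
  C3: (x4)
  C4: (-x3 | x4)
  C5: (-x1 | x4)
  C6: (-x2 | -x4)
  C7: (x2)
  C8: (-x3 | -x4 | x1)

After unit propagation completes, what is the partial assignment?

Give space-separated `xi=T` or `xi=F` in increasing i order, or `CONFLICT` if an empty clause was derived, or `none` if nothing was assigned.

unit clause [4] forces x4=T; simplify:
  drop -4 from [-4, 2, 3] -> [2, 3]
  drop -4 from [2, -4] -> [2]
  drop -4 from [-2, -4] -> [-2]
  drop -4 from [-3, -4, 1] -> [-3, 1]
  satisfied 3 clause(s); 5 remain; assigned so far: [4]
unit clause [2] forces x2=T; simplify:
  drop -2 from [-2] -> [] (empty!)
  satisfied 3 clause(s); 2 remain; assigned so far: [2, 4]
CONFLICT (empty clause)

Answer: CONFLICT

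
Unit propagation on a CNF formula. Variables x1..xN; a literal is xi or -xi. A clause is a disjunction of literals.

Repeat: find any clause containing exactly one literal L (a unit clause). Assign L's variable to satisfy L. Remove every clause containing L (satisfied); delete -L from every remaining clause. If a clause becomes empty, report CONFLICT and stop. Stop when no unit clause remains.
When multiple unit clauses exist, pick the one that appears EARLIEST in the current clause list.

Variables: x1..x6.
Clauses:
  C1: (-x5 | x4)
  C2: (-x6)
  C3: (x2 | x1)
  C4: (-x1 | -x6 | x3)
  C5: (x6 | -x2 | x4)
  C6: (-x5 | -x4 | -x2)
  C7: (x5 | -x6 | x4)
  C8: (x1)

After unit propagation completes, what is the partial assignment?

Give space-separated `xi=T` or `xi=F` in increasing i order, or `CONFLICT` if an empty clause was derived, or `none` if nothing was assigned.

unit clause [-6] forces x6=F; simplify:
  drop 6 from [6, -2, 4] -> [-2, 4]
  satisfied 3 clause(s); 5 remain; assigned so far: [6]
unit clause [1] forces x1=T; simplify:
  satisfied 2 clause(s); 3 remain; assigned so far: [1, 6]

Answer: x1=T x6=F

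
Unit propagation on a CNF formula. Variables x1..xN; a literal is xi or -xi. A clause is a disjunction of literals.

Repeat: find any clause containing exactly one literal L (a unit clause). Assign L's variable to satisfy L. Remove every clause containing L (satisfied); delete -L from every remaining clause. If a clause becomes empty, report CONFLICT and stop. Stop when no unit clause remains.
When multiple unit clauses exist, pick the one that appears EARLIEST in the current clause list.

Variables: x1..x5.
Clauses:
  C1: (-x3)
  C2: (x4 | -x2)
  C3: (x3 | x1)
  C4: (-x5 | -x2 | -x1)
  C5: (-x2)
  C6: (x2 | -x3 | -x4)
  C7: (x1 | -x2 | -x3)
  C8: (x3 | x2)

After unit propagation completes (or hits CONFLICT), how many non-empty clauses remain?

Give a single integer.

unit clause [-3] forces x3=F; simplify:
  drop 3 from [3, 1] -> [1]
  drop 3 from [3, 2] -> [2]
  satisfied 3 clause(s); 5 remain; assigned so far: [3]
unit clause [1] forces x1=T; simplify:
  drop -1 from [-5, -2, -1] -> [-5, -2]
  satisfied 1 clause(s); 4 remain; assigned so far: [1, 3]
unit clause [-2] forces x2=F; simplify:
  drop 2 from [2] -> [] (empty!)
  satisfied 3 clause(s); 1 remain; assigned so far: [1, 2, 3]
CONFLICT (empty clause)

Answer: 0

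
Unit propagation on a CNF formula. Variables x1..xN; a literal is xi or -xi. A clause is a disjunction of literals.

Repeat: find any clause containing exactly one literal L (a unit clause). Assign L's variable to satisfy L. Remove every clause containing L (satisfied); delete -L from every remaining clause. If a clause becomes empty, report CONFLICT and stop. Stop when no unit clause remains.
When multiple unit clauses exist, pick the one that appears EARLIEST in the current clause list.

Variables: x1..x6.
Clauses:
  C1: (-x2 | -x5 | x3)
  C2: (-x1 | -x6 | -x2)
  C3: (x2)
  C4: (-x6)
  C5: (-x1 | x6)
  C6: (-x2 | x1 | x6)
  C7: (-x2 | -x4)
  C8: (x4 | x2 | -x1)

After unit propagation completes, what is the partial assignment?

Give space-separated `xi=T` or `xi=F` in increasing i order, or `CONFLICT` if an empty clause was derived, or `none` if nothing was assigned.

unit clause [2] forces x2=T; simplify:
  drop -2 from [-2, -5, 3] -> [-5, 3]
  drop -2 from [-1, -6, -2] -> [-1, -6]
  drop -2 from [-2, 1, 6] -> [1, 6]
  drop -2 from [-2, -4] -> [-4]
  satisfied 2 clause(s); 6 remain; assigned so far: [2]
unit clause [-6] forces x6=F; simplify:
  drop 6 from [-1, 6] -> [-1]
  drop 6 from [1, 6] -> [1]
  satisfied 2 clause(s); 4 remain; assigned so far: [2, 6]
unit clause [-1] forces x1=F; simplify:
  drop 1 from [1] -> [] (empty!)
  satisfied 1 clause(s); 3 remain; assigned so far: [1, 2, 6]
CONFLICT (empty clause)

Answer: CONFLICT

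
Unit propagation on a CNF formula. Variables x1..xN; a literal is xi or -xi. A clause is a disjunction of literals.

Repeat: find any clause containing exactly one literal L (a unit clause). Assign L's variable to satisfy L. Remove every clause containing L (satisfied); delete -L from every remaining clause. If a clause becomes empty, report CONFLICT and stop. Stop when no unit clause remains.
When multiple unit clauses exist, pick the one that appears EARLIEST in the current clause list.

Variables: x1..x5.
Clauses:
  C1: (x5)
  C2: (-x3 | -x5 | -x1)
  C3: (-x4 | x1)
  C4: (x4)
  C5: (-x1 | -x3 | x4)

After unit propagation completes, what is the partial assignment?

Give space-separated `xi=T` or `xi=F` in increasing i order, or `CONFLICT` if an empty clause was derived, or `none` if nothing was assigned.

Answer: x1=T x3=F x4=T x5=T

Derivation:
unit clause [5] forces x5=T; simplify:
  drop -5 from [-3, -5, -1] -> [-3, -1]
  satisfied 1 clause(s); 4 remain; assigned so far: [5]
unit clause [4] forces x4=T; simplify:
  drop -4 from [-4, 1] -> [1]
  satisfied 2 clause(s); 2 remain; assigned so far: [4, 5]
unit clause [1] forces x1=T; simplify:
  drop -1 from [-3, -1] -> [-3]
  satisfied 1 clause(s); 1 remain; assigned so far: [1, 4, 5]
unit clause [-3] forces x3=F; simplify:
  satisfied 1 clause(s); 0 remain; assigned so far: [1, 3, 4, 5]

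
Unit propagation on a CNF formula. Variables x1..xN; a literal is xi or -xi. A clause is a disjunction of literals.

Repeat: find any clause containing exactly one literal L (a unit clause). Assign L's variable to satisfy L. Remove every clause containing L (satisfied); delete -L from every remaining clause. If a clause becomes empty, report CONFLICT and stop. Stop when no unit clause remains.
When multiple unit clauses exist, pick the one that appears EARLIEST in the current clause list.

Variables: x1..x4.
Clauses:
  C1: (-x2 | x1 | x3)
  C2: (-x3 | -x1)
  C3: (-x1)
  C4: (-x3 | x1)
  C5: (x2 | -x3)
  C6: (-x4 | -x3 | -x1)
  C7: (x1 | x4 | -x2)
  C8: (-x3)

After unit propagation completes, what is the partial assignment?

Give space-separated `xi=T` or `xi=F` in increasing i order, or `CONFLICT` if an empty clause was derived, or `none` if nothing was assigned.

unit clause [-1] forces x1=F; simplify:
  drop 1 from [-2, 1, 3] -> [-2, 3]
  drop 1 from [-3, 1] -> [-3]
  drop 1 from [1, 4, -2] -> [4, -2]
  satisfied 3 clause(s); 5 remain; assigned so far: [1]
unit clause [-3] forces x3=F; simplify:
  drop 3 from [-2, 3] -> [-2]
  satisfied 3 clause(s); 2 remain; assigned so far: [1, 3]
unit clause [-2] forces x2=F; simplify:
  satisfied 2 clause(s); 0 remain; assigned so far: [1, 2, 3]

Answer: x1=F x2=F x3=F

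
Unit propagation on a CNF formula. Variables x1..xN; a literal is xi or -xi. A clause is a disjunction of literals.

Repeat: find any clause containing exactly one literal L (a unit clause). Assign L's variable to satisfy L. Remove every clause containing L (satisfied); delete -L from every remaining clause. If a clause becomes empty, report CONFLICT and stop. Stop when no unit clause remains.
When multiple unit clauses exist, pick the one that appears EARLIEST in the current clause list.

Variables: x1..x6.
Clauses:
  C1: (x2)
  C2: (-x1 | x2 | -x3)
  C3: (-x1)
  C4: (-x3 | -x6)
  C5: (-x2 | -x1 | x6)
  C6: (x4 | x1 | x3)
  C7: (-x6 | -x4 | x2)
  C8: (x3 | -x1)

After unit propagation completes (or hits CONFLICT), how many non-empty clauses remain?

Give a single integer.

unit clause [2] forces x2=T; simplify:
  drop -2 from [-2, -1, 6] -> [-1, 6]
  satisfied 3 clause(s); 5 remain; assigned so far: [2]
unit clause [-1] forces x1=F; simplify:
  drop 1 from [4, 1, 3] -> [4, 3]
  satisfied 3 clause(s); 2 remain; assigned so far: [1, 2]

Answer: 2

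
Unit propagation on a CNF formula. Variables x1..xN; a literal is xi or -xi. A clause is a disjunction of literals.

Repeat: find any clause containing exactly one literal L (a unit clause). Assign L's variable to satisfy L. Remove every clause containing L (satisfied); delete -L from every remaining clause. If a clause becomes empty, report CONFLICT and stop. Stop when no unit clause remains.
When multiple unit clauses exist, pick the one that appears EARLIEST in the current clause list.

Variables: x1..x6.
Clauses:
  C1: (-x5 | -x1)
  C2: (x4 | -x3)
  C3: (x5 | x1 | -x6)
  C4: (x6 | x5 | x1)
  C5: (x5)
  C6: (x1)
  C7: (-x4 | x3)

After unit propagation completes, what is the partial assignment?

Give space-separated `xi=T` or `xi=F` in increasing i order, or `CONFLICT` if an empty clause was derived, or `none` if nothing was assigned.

Answer: CONFLICT

Derivation:
unit clause [5] forces x5=T; simplify:
  drop -5 from [-5, -1] -> [-1]
  satisfied 3 clause(s); 4 remain; assigned so far: [5]
unit clause [-1] forces x1=F; simplify:
  drop 1 from [1] -> [] (empty!)
  satisfied 1 clause(s); 3 remain; assigned so far: [1, 5]
CONFLICT (empty clause)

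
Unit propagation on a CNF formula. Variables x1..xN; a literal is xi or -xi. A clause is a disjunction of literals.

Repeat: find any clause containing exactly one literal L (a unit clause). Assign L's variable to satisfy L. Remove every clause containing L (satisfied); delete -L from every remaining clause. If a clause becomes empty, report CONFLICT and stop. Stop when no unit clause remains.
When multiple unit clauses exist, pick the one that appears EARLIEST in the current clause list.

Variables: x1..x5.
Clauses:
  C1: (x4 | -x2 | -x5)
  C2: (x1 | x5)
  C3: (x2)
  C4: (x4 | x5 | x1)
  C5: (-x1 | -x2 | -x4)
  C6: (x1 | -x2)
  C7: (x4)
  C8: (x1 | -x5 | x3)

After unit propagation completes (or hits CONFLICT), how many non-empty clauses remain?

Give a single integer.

Answer: 1

Derivation:
unit clause [2] forces x2=T; simplify:
  drop -2 from [4, -2, -5] -> [4, -5]
  drop -2 from [-1, -2, -4] -> [-1, -4]
  drop -2 from [1, -2] -> [1]
  satisfied 1 clause(s); 7 remain; assigned so far: [2]
unit clause [1] forces x1=T; simplify:
  drop -1 from [-1, -4] -> [-4]
  satisfied 4 clause(s); 3 remain; assigned so far: [1, 2]
unit clause [-4] forces x4=F; simplify:
  drop 4 from [4, -5] -> [-5]
  drop 4 from [4] -> [] (empty!)
  satisfied 1 clause(s); 2 remain; assigned so far: [1, 2, 4]
CONFLICT (empty clause)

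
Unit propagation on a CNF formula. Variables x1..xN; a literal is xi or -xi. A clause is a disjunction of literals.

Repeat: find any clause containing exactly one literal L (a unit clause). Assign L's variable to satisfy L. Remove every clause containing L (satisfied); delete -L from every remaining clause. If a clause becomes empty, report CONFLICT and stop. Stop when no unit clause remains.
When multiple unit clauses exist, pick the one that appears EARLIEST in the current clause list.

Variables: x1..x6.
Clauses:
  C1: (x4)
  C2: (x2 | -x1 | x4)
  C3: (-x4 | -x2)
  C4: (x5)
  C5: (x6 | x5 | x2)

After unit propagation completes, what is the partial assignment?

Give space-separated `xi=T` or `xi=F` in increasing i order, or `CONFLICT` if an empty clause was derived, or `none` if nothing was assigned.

Answer: x2=F x4=T x5=T

Derivation:
unit clause [4] forces x4=T; simplify:
  drop -4 from [-4, -2] -> [-2]
  satisfied 2 clause(s); 3 remain; assigned so far: [4]
unit clause [-2] forces x2=F; simplify:
  drop 2 from [6, 5, 2] -> [6, 5]
  satisfied 1 clause(s); 2 remain; assigned so far: [2, 4]
unit clause [5] forces x5=T; simplify:
  satisfied 2 clause(s); 0 remain; assigned so far: [2, 4, 5]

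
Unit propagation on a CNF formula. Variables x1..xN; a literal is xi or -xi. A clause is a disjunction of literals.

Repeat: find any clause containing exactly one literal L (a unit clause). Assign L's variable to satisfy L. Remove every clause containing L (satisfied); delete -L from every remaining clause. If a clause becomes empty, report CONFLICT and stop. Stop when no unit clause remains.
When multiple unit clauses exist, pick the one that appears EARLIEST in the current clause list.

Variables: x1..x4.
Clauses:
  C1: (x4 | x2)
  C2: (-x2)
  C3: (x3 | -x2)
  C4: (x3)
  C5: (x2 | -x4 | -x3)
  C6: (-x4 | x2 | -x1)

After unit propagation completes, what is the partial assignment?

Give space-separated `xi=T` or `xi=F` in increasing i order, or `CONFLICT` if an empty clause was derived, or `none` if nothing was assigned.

unit clause [-2] forces x2=F; simplify:
  drop 2 from [4, 2] -> [4]
  drop 2 from [2, -4, -3] -> [-4, -3]
  drop 2 from [-4, 2, -1] -> [-4, -1]
  satisfied 2 clause(s); 4 remain; assigned so far: [2]
unit clause [4] forces x4=T; simplify:
  drop -4 from [-4, -3] -> [-3]
  drop -4 from [-4, -1] -> [-1]
  satisfied 1 clause(s); 3 remain; assigned so far: [2, 4]
unit clause [3] forces x3=T; simplify:
  drop -3 from [-3] -> [] (empty!)
  satisfied 1 clause(s); 2 remain; assigned so far: [2, 3, 4]
CONFLICT (empty clause)

Answer: CONFLICT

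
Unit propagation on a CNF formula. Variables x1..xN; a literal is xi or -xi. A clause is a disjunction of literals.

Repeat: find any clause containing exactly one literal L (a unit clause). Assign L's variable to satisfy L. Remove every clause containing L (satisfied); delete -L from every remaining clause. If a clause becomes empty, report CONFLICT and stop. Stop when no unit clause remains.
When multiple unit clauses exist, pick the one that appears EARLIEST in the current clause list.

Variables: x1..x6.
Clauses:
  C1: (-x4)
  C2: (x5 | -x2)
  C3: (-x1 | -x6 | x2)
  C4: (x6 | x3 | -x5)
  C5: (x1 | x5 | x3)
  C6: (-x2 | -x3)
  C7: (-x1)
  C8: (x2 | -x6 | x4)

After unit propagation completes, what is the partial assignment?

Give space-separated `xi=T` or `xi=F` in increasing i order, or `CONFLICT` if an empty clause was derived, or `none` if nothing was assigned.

Answer: x1=F x4=F

Derivation:
unit clause [-4] forces x4=F; simplify:
  drop 4 from [2, -6, 4] -> [2, -6]
  satisfied 1 clause(s); 7 remain; assigned so far: [4]
unit clause [-1] forces x1=F; simplify:
  drop 1 from [1, 5, 3] -> [5, 3]
  satisfied 2 clause(s); 5 remain; assigned so far: [1, 4]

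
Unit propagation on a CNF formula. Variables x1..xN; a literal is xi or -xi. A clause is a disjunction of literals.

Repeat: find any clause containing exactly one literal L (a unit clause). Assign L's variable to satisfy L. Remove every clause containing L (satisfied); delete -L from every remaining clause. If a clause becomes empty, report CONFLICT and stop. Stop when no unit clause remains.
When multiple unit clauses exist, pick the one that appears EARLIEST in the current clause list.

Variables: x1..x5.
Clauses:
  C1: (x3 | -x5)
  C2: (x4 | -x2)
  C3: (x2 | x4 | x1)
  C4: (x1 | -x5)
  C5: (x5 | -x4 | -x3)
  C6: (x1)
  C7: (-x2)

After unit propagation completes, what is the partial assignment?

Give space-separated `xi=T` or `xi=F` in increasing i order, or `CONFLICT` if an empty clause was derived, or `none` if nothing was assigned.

unit clause [1] forces x1=T; simplify:
  satisfied 3 clause(s); 4 remain; assigned so far: [1]
unit clause [-2] forces x2=F; simplify:
  satisfied 2 clause(s); 2 remain; assigned so far: [1, 2]

Answer: x1=T x2=F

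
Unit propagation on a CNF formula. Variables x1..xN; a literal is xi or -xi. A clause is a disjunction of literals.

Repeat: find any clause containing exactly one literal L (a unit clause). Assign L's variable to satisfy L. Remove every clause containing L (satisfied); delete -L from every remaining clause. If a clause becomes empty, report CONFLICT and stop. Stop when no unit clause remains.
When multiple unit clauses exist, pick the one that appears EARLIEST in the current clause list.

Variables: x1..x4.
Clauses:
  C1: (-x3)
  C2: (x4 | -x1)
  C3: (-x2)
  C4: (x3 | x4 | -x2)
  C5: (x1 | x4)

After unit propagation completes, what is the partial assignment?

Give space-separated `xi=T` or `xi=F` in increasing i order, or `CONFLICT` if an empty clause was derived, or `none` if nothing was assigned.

unit clause [-3] forces x3=F; simplify:
  drop 3 from [3, 4, -2] -> [4, -2]
  satisfied 1 clause(s); 4 remain; assigned so far: [3]
unit clause [-2] forces x2=F; simplify:
  satisfied 2 clause(s); 2 remain; assigned so far: [2, 3]

Answer: x2=F x3=F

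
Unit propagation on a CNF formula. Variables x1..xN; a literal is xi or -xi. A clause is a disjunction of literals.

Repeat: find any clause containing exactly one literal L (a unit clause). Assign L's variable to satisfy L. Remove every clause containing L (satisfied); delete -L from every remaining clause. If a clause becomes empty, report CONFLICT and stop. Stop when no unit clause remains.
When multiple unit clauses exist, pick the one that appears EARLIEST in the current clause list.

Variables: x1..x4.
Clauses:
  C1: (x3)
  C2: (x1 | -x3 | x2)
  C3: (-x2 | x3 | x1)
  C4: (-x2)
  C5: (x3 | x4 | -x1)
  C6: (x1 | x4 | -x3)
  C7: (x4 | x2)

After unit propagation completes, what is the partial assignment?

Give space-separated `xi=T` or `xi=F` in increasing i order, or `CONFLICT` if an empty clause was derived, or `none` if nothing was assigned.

Answer: x1=T x2=F x3=T x4=T

Derivation:
unit clause [3] forces x3=T; simplify:
  drop -3 from [1, -3, 2] -> [1, 2]
  drop -3 from [1, 4, -3] -> [1, 4]
  satisfied 3 clause(s); 4 remain; assigned so far: [3]
unit clause [-2] forces x2=F; simplify:
  drop 2 from [1, 2] -> [1]
  drop 2 from [4, 2] -> [4]
  satisfied 1 clause(s); 3 remain; assigned so far: [2, 3]
unit clause [1] forces x1=T; simplify:
  satisfied 2 clause(s); 1 remain; assigned so far: [1, 2, 3]
unit clause [4] forces x4=T; simplify:
  satisfied 1 clause(s); 0 remain; assigned so far: [1, 2, 3, 4]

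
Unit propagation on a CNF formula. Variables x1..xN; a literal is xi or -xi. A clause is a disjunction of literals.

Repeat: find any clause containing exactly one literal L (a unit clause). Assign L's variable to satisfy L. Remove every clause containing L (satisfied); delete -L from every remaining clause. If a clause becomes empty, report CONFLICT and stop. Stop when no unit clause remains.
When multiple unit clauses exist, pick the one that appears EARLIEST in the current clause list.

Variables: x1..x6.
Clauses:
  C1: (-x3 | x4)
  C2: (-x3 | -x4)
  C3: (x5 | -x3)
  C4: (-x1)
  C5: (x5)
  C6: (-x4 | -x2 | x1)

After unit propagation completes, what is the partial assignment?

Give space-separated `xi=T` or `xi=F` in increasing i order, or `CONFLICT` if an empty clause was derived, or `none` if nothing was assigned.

unit clause [-1] forces x1=F; simplify:
  drop 1 from [-4, -2, 1] -> [-4, -2]
  satisfied 1 clause(s); 5 remain; assigned so far: [1]
unit clause [5] forces x5=T; simplify:
  satisfied 2 clause(s); 3 remain; assigned so far: [1, 5]

Answer: x1=F x5=T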